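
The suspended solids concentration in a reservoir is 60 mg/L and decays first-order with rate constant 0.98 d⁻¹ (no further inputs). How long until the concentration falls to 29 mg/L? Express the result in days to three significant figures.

0.742 d

t = ln(C₀/C)/k = ln(60/29)/0.98 = 0.727/0.98 = 0.7419 d.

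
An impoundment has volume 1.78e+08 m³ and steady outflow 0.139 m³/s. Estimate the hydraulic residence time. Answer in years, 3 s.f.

Q = 0.139 m³/s × 3.156e+07 s/yr = 4.387e+06 m³/yr.
Hydraulic residence time τ = V/Q = 1.78e+08/4.387e+06 = 40.58 yr.

40.6 yr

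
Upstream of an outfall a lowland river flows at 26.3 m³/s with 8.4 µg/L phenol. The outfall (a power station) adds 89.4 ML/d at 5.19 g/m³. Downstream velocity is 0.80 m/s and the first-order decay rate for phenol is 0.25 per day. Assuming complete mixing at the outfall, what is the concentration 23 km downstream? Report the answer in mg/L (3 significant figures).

89.4 ML/d = 1.035 m³/s.
8.4 µg/L = 0.0084 mg/L.
After complete mixing, C₀ = (1.035·5.19 + 26.3·0.0084) / 27.33 = 0.2045 mg/L.
Travel time t = 2.3e+04 m / 0.80 m/s = 2.875e+04 s = 0.3328 d.
C = 0.2045·exp(−0.25·0.3328) = 0.2045·0.9202 = 0.1882 mg/L.

0.188 mg/L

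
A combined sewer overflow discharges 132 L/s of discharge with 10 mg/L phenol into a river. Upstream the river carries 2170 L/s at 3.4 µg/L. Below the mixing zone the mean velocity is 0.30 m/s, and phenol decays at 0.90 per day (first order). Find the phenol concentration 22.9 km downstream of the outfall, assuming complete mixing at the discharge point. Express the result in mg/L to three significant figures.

0.260 mg/L

132 L/s = 0.132 m³/s.
2170 L/s = 2.17 m³/s.
3.4 µg/L = 0.0034 mg/L.
After complete mixing, C₀ = (0.132·10 + 2.17·0.0034) / 2.302 = 0.5766 mg/L.
Travel time t = 2.29e+04 m / 0.30 m/s = 7.633e+04 s = 0.8835 d.
C = 0.5766·exp(−0.90·0.8835) = 0.5766·0.4515 = 0.2604 mg/L.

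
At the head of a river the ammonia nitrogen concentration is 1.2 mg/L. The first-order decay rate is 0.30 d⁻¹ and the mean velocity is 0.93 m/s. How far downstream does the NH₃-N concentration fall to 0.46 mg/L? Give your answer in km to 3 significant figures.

257 km

From C = C₀·e^(−kt), t = ln(C₀/C)/k = ln(1.2/0.46)/0.30 = 0.9589/0.30 = 3.196 d.
Distance = v·t = 0.93 m/s × 2.761e+05 s = 2.568e+05 m = 256.8 km.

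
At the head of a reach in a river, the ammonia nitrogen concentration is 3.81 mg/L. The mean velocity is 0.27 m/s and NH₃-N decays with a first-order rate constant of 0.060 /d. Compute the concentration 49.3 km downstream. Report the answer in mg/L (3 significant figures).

3.36 mg/L

Travel time t = 49.3 km / 0.27 m/s = 4.93e+04/0.27 = 1.826e+05 s = 2.113 d.
First-order decay: C = 3.81·exp(−0.060·2.113) = 3.81·0.8809 = 3.356 mg/L.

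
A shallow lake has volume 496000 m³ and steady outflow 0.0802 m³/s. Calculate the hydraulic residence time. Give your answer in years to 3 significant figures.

0.196 yr

Q = 0.0802 m³/s × 3.156e+07 s/yr = 2.531e+06 m³/yr.
Hydraulic residence time τ = V/Q = 496000/2.531e+06 = 0.196 yr.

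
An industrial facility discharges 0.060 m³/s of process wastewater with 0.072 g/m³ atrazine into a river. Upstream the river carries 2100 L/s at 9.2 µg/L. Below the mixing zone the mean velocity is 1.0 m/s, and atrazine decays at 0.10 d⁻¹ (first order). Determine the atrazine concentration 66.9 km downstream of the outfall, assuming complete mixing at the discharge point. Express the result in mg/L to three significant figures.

0.0101 mg/L

2100 L/s = 2.1 m³/s.
9.2 µg/L = 0.0092 mg/L.
After complete mixing, C₀ = (0.06·0.072 + 2.1·0.0092) / 2.16 = 0.01094 mg/L.
Travel time t = 6.69e+04 m / 1.0 m/s = 6.69e+04 s = 0.7743 d.
C = 0.01094·exp(−0.10·0.7743) = 0.01094·0.9255 = 0.01013 mg/L.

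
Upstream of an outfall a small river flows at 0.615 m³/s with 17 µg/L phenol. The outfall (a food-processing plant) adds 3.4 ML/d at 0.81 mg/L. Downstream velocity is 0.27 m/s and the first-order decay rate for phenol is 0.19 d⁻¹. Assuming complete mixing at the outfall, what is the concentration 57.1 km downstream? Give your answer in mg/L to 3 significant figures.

0.0406 mg/L

3.4 ML/d = 0.03935 m³/s.
17 µg/L = 0.017 mg/L.
After complete mixing, C₀ = (0.03935·0.81 + 0.615·0.017) / 0.6544 = 0.06469 mg/L.
Travel time t = 5.71e+04 m / 0.27 m/s = 2.115e+05 s = 2.448 d.
C = 0.06469·exp(−0.19·2.448) = 0.06469·0.6281 = 0.04063 mg/L.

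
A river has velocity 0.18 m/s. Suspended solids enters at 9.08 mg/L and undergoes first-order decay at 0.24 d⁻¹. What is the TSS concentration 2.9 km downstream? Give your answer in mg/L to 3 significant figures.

Travel time t = 2.9 km / 0.18 m/s = 2900/0.18 = 1.611e+04 s = 0.1865 d.
First-order decay: C = 9.08·exp(−0.24·0.1865) = 9.08·0.9562 = 8.683 mg/L.

8.68 mg/L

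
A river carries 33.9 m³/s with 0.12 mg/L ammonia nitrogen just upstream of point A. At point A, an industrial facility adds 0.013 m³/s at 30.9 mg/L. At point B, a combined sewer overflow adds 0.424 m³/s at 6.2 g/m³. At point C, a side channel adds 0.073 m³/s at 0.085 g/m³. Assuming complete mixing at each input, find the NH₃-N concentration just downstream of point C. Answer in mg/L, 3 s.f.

After input A: C = (33.9·0.12 + 0.013·30.9) / 33.91 = 0.1318 mg/L.
After input B: C = (33.91·0.1318 + 0.424·6.2) / 34.34 = 0.2067 mg/L.
After input C: C = (34.34·0.2067 + 0.073·0.085) / 34.41 = 0.2065 mg/L.

0.206 mg/L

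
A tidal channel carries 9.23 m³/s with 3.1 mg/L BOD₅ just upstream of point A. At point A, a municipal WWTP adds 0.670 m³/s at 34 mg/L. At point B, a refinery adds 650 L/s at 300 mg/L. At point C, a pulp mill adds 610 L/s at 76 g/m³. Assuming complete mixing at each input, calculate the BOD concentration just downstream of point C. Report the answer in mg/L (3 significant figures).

After input A: C = (9.23·3.1 + 0.67·34) / 9.9 = 5.191 mg/L.
650 L/s = 0.65 m³/s.
After input B: C = (9.9·5.191 + 0.65·300) / 10.55 = 23.35 mg/L.
610 L/s = 0.61 m³/s.
After input C: C = (10.55·23.35 + 0.61·76) / 11.16 = 26.23 mg/L.

26.2 mg/L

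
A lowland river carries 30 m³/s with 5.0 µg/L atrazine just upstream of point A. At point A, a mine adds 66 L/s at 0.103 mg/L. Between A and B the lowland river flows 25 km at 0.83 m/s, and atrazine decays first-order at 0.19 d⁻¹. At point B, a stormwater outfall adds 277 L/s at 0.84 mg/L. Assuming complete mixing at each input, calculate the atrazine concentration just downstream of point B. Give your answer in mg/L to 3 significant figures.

0.0125 mg/L

5.0 µg/L = 0.005 mg/L.
66 L/s = 0.066 m³/s.
After input A: C = (30·0.005 + 0.066·0.103) / 30.07 = 0.005215 mg/L.
Over the 25 km reach to input B (t = 3.012e+04 s = 0.3486 d), decay gives C = 0.005215·exp(−0.19·0.3486) = 0.004881 mg/L.
277 L/s = 0.277 m³/s.
After input B: C = (30.07·0.004881 + 0.277·0.84) / 30.34 = 0.0125 mg/L.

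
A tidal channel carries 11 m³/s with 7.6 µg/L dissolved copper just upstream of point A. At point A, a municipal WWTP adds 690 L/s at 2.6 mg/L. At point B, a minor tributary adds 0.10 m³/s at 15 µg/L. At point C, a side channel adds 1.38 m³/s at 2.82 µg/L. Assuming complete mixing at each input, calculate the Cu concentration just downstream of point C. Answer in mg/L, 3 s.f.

7.6 µg/L = 0.0076 mg/L.
690 L/s = 0.69 m³/s.
After input A: C = (11·0.0076 + 0.69·2.6) / 11.69 = 0.1606 mg/L.
15 µg/L = 0.015 mg/L.
After input B: C = (11.69·0.1606 + 0.1·0.015) / 11.79 = 0.1594 mg/L.
2.82 µg/L = 0.00282 mg/L.
After input C: C = (11.79·0.1594 + 1.38·0.00282) / 13.17 = 0.143 mg/L.

0.143 mg/L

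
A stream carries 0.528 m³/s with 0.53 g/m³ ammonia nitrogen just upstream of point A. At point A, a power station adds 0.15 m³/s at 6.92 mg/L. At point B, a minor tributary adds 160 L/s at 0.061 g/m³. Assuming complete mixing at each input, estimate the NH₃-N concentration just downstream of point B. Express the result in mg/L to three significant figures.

After input A: C = (0.528·0.53 + 0.15·6.92) / 0.678 = 1.944 mg/L.
160 L/s = 0.16 m³/s.
After input B: C = (0.678·1.944 + 0.16·0.061) / 0.838 = 1.584 mg/L.

1.58 mg/L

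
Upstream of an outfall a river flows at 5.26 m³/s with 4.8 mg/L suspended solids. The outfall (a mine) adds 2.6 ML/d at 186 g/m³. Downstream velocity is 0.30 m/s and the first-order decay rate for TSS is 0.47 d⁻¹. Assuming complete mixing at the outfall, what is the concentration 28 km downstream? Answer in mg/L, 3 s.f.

2.6 ML/d = 0.03009 m³/s.
After complete mixing, C₀ = (0.03009·186 + 5.26·4.8) / 5.29 = 5.831 mg/L.
Travel time t = 2.8e+04 m / 0.30 m/s = 9.333e+04 s = 1.08 d.
C = 5.831·exp(−0.47·1.08) = 5.831·0.6019 = 3.509 mg/L.

3.51 mg/L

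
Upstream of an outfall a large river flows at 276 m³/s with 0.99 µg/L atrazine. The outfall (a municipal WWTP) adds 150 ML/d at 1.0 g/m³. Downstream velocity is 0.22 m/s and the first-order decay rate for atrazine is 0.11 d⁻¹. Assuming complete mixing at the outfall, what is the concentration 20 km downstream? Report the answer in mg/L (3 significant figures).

0.00644 mg/L

150 ML/d = 1.736 m³/s.
0.99 µg/L = 0.00099 mg/L.
After complete mixing, C₀ = (1.736·1 + 276·0.00099) / 277.7 = 0.007235 mg/L.
Travel time t = 2e+04 m / 0.22 m/s = 9.091e+04 s = 1.052 d.
C = 0.007235·exp(−0.11·1.052) = 0.007235·0.8907 = 0.006444 mg/L.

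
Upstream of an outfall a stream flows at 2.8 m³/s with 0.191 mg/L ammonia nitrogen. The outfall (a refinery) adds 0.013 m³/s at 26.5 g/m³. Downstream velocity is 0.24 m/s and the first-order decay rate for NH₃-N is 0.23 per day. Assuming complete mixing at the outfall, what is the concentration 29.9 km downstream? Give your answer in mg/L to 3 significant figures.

After complete mixing, C₀ = (0.013·26.5 + 2.8·0.191) / 2.813 = 0.3126 mg/L.
Travel time t = 2.99e+04 m / 0.24 m/s = 1.246e+05 s = 1.442 d.
C = 0.3126·exp(−0.23·1.442) = 0.3126·0.7177 = 0.2244 mg/L.

0.224 mg/L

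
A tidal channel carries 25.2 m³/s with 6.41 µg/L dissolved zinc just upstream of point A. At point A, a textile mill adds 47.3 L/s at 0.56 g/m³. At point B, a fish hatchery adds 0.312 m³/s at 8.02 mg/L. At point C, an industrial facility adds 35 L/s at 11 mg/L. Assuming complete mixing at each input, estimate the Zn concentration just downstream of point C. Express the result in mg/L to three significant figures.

6.41 µg/L = 0.00641 mg/L.
47.3 L/s = 0.0473 m³/s.
After input A: C = (25.2·0.00641 + 0.0473·0.56) / 25.25 = 0.007447 mg/L.
After input B: C = (25.25·0.007447 + 0.312·8.02) / 25.56 = 0.1053 mg/L.
35 L/s = 0.035 m³/s.
After input C: C = (25.56·0.1053 + 0.035·11) / 25.59 = 0.1202 mg/L.

0.120 mg/L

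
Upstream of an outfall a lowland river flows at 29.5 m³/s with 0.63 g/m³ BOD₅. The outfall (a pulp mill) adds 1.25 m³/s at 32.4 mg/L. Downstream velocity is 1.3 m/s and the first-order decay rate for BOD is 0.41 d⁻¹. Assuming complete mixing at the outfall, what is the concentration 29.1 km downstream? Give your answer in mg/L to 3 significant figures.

After complete mixing, C₀ = (1.25·32.4 + 29.5·0.63) / 30.75 = 1.921 mg/L.
Travel time t = 2.91e+04 m / 1.3 m/s = 2.238e+04 s = 0.2591 d.
C = 1.921·exp(−0.41·0.2591) = 1.921·0.8992 = 1.728 mg/L.

1.73 mg/L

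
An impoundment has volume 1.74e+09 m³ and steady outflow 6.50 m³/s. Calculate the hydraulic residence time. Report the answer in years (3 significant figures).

Q = 6.50 m³/s × 3.156e+07 s/yr = 2.051e+08 m³/yr.
Hydraulic residence time τ = V/Q = 1.74e+09/2.051e+08 = 8.483 yr.

8.48 yr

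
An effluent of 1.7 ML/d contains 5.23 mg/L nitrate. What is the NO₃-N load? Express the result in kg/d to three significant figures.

1.7 ML/d = 0.01968 m³/s.
Mass flux = Q·C = 0.01968 m³/s × 5.23 g/m³ = 0.1029 g/s.
= 0.1029 g/s × 86.4 = 8.891 kg/d.

8.89 kg/d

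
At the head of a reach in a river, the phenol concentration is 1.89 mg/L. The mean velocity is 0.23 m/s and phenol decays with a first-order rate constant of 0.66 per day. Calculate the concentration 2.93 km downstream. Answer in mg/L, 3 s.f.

Travel time t = 2.93 km / 0.23 m/s = 2930/0.23 = 1.274e+04 s = 0.1474 d.
First-order decay: C = 1.89·exp(−0.66·0.1474) = 1.89·0.9073 = 1.715 mg/L.

1.71 mg/L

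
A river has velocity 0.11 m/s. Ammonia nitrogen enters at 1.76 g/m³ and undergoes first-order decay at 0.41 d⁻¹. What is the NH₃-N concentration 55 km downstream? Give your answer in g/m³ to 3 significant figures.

0.164 g/m³

Travel time t = 55 km / 0.11 m/s = 5.5e+04/0.11 = 5e+05 s = 5.787 d.
First-order decay: C = 1.76·exp(−0.41·5.787) = 1.76·0.09323 = 0.1641 g/m³.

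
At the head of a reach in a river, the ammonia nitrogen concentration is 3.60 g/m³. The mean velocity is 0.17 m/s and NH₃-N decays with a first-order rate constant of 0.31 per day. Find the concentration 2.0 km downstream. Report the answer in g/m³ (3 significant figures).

Travel time t = 2.0 km / 0.17 m/s = 2000/0.17 = 1.176e+04 s = 0.1362 d.
First-order decay: C = 3.60·exp(−0.31·0.1362) = 3.60·0.9587 = 3.451 g/m³.

3.45 g/m³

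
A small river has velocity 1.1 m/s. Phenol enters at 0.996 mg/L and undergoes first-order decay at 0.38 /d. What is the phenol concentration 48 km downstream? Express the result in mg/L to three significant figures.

0.822 mg/L

Travel time t = 48 km / 1.1 m/s = 4.8e+04/1.1 = 4.364e+04 s = 0.5051 d.
First-order decay: C = 0.996·exp(−0.38·0.5051) = 0.996·0.8254 = 0.8221 mg/L.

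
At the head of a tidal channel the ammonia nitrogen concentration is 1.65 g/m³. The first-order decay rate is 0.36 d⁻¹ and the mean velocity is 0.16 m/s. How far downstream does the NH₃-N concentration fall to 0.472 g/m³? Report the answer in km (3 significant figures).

48.1 km

From C = C₀·e^(−kt), t = ln(C₀/C)/k = ln(1.65/0.472)/0.36 = 1.252/0.36 = 3.477 d.
Distance = v·t = 0.16 m/s × 3.004e+05 s = 4.806e+04 m = 48.06 km.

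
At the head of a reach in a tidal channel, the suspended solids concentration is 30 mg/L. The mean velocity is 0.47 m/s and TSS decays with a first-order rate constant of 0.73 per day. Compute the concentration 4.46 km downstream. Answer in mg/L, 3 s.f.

27.7 mg/L

Travel time t = 4.46 km / 0.47 m/s = 4460/0.47 = 9489 s = 0.1098 d.
First-order decay: C = 30·exp(−0.73·0.1098) = 30·0.923 = 27.69 mg/L.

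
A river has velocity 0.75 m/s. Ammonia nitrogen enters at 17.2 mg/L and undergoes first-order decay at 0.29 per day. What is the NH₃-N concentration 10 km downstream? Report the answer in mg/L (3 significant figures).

16.4 mg/L

Travel time t = 10 km / 0.75 m/s = 1e+04/0.75 = 1.333e+04 s = 0.1543 d.
First-order decay: C = 17.2·exp(−0.29·0.1543) = 17.2·0.9562 = 16.45 mg/L.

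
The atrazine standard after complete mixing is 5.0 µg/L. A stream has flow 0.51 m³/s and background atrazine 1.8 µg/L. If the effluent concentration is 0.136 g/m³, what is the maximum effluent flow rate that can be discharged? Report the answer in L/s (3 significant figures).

1.8 µg/L = 0.0018 mg/L.
5.0 µg/L = 0.005 mg/L.
Mass balance at complete mixing: C_std·(Q_w + Q_r) = Q_w·C_e + Q_r·C_b.
Rearranging, Q_w = Q_r·(C_std − C_b)/(C_e − C_std) = 0.51·(0.005 − 0.0018) / (0.136 − 0.005) = 0.01246 m³/s.
= 12.46 L/s.

12.5 L/s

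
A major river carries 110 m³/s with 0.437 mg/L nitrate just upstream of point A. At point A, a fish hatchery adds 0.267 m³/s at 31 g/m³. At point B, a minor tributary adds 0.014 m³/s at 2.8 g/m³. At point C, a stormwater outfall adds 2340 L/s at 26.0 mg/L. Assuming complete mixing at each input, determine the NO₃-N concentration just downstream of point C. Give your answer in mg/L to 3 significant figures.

After input A: C = (110·0.437 + 0.267·31) / 110.3 = 0.511 mg/L.
After input B: C = (110.3·0.511 + 0.014·2.8) / 110.3 = 0.5113 mg/L.
2340 L/s = 2.34 m³/s.
After input C: C = (110.3·0.5113 + 2.34·26) / 112.6 = 1.041 mg/L.

1.04 mg/L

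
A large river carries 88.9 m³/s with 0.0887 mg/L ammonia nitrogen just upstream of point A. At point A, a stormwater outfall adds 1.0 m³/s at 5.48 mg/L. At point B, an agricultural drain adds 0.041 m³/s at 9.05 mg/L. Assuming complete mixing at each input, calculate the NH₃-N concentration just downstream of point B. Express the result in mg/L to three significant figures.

After input A: C = (88.9·0.0887 + 1·5.48) / 89.9 = 0.1487 mg/L.
After input B: C = (89.9·0.1487 + 0.041·9.05) / 89.94 = 0.1527 mg/L.

0.153 mg/L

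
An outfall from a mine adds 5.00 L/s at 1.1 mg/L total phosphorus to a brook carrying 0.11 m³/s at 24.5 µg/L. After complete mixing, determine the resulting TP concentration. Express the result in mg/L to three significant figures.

5.00 L/s = 0.005 m³/s.
24.5 µg/L = 0.0245 mg/L.
By mass balance at complete mixing, C = (0.005·1.1 + 0.11·0.0245) / (0.005 + 0.11) = 0.008195/0.115 = 0.07126 mg/L.

0.0713 mg/L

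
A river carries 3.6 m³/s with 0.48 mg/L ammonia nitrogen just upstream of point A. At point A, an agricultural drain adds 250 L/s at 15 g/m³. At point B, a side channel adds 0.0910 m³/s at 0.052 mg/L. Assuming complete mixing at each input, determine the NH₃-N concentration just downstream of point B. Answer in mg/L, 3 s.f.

1.39 mg/L

250 L/s = 0.25 m³/s.
After input A: C = (3.6·0.48 + 0.25·15) / 3.85 = 1.423 mg/L.
After input B: C = (3.85·1.423 + 0.091·0.052) / 3.941 = 1.391 mg/L.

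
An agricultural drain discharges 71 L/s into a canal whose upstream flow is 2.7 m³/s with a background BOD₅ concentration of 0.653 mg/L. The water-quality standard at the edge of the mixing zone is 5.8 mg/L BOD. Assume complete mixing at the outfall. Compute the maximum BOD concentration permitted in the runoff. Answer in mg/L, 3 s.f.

202 mg/L

71 L/s = 0.071 m³/s.
Mass balance: 5.8·2.771 = 0.071·Cₑ + 2.7·0.653.
Cₑ = (16.07 − 1.763) / 0.071 = 201.5 mg/L.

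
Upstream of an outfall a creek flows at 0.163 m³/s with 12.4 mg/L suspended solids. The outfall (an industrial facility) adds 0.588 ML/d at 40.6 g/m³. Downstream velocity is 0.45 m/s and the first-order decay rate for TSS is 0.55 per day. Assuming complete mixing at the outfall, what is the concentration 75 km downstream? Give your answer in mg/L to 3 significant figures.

0.588 ML/d = 0.006806 m³/s.
After complete mixing, C₀ = (0.006806·40.6 + 0.163·12.4) / 0.1698 = 13.53 mg/L.
Travel time t = 7.5e+04 m / 0.45 m/s = 1.667e+05 s = 1.929 d.
C = 13.53·exp(−0.55·1.929) = 13.53·0.3461 = 4.683 mg/L.

4.68 mg/L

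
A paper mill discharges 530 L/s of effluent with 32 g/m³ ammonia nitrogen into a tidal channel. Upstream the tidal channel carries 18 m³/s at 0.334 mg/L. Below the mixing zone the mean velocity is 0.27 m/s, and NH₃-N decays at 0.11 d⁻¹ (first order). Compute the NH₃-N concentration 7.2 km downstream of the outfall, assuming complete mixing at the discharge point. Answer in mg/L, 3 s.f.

1.20 mg/L

530 L/s = 0.53 m³/s.
After complete mixing, C₀ = (0.53·32 + 18·0.334) / 18.53 = 1.24 mg/L.
Travel time t = 7200 m / 0.27 m/s = 2.667e+04 s = 0.3086 d.
C = 1.24·exp(−0.11·0.3086) = 1.24·0.9666 = 1.198 mg/L.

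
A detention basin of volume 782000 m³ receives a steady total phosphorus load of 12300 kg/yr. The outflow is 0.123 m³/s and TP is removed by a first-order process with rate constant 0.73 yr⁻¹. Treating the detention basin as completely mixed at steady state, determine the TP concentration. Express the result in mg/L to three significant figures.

Outflow Q = 0.123 m³/s × 3.156e+07 s/yr = 3.882e+06 m³/yr.
Steady-state CSTR mass balance: W = Q·C + k·V·C, so C = W/(Q + kV).
Q + kV = 3.882e+06 + 0.73·782000 = 4.452e+06 m³/yr.
C = 12300/4.452e+06 = 0.002763 kg/m³ = 2.763 mg/L.

2.76 mg/L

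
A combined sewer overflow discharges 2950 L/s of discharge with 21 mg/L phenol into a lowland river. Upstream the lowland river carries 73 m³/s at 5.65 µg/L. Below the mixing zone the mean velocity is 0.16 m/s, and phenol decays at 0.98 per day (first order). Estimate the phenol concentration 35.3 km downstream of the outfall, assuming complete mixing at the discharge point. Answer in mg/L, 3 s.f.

0.0672 mg/L

2950 L/s = 2.95 m³/s.
5.65 µg/L = 0.00565 mg/L.
After complete mixing, C₀ = (2.95·21 + 73·0.00565) / 75.95 = 0.8211 mg/L.
Travel time t = 3.53e+04 m / 0.16 m/s = 2.206e+05 s = 2.554 d.
C = 0.8211·exp(−0.98·2.554) = 0.8211·0.08188 = 0.06723 mg/L.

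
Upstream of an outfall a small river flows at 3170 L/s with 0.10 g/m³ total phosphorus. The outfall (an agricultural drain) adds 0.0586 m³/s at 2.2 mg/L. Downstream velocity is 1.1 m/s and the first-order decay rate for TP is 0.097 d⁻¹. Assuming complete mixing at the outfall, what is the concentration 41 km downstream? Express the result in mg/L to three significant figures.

3170 L/s = 3.17 m³/s.
After complete mixing, C₀ = (0.0586·2.2 + 3.17·0.1) / 3.229 = 0.1381 mg/L.
Travel time t = 4.1e+04 m / 1.1 m/s = 3.727e+04 s = 0.4314 d.
C = 0.1381·exp(−0.097·0.4314) = 0.1381·0.959 = 0.1325 mg/L.

0.132 mg/L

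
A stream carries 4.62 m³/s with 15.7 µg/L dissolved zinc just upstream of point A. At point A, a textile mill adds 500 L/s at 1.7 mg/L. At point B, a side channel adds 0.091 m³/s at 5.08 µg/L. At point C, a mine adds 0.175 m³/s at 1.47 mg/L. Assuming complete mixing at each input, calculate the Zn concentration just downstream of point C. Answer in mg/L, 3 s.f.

15.7 µg/L = 0.0157 mg/L.
500 L/s = 0.5 m³/s.
After input A: C = (4.62·0.0157 + 0.5·1.7) / 5.12 = 0.1802 mg/L.
5.08 µg/L = 0.00508 mg/L.
After input B: C = (5.12·0.1802 + 0.091·0.00508) / 5.211 = 0.1771 mg/L.
After input C: C = (5.211·0.1771 + 0.175·1.47) / 5.386 = 0.2191 mg/L.

0.219 mg/L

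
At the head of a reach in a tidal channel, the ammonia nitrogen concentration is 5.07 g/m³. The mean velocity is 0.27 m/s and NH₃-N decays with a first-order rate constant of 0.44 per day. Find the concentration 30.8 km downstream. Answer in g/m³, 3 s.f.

Travel time t = 30.8 km / 0.27 m/s = 3.08e+04/0.27 = 1.141e+05 s = 1.32 d.
First-order decay: C = 5.07·exp(−0.44·1.32) = 5.07·0.5594 = 2.836 g/m³.

2.84 g/m³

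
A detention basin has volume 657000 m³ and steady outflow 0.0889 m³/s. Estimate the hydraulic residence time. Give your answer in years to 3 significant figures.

Q = 0.0889 m³/s × 3.156e+07 s/yr = 2.805e+06 m³/yr.
Hydraulic residence time τ = V/Q = 657000/2.805e+06 = 0.2342 yr.

0.234 yr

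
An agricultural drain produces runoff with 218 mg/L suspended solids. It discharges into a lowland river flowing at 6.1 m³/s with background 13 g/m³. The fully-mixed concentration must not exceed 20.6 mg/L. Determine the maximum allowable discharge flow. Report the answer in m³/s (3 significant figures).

0.235 m³/s

Mass balance at complete mixing: C_std·(Q_w + Q_r) = Q_w·C_e + Q_r·C_b.
Rearranging, Q_w = Q_r·(C_std − C_b)/(C_e − C_std) = 6.1·(20.6 − 13) / (218 − 20.6) = 0.2349 m³/s.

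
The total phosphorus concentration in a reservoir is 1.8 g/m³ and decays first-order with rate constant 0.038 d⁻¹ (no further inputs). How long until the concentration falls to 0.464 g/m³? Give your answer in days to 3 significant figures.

35.7 d

t = ln(C₀/C)/k = ln(1.8/0.464)/0.038 = 1.356/0.038 = 35.68 d.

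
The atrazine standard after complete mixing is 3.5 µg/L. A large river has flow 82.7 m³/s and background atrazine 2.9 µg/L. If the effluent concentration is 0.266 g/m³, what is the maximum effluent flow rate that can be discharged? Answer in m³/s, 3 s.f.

0.189 m³/s

2.9 µg/L = 0.0029 mg/L.
3.5 µg/L = 0.0035 mg/L.
Mass balance at complete mixing: C_std·(Q_w + Q_r) = Q_w·C_e + Q_r·C_b.
Rearranging, Q_w = Q_r·(C_std − C_b)/(C_e − C_std) = 82.7·(0.0035 − 0.0029) / (0.266 − 0.0035) = 0.189 m³/s.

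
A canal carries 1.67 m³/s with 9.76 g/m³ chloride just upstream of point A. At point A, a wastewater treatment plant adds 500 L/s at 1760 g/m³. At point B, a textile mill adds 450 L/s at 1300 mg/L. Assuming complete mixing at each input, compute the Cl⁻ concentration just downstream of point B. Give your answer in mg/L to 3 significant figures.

500 L/s = 0.5 m³/s.
After input A: C = (1.67·9.76 + 0.5·1760) / 2.17 = 413 mg/L.
450 L/s = 0.45 m³/s.
After input B: C = (2.17·413 + 0.45·1300) / 2.62 = 565.4 mg/L.

565 mg/L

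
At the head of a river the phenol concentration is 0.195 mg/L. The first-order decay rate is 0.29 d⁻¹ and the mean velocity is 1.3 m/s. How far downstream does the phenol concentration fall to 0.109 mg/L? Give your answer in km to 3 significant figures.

From C = C₀·e^(−kt), t = ln(C₀/C)/k = ln(0.195/0.109)/0.29 = 0.5817/0.29 = 2.006 d.
Distance = v·t = 1.3 m/s × 1.733e+05 s = 2.253e+05 m = 225.3 km.

225 km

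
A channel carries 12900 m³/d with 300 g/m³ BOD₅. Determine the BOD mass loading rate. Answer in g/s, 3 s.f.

12900 m³/d = 0.1493 m³/s.
Mass flux = Q·C = 0.1493 m³/s × 300 g/m³ = 44.79 g/s.

44.8 g/s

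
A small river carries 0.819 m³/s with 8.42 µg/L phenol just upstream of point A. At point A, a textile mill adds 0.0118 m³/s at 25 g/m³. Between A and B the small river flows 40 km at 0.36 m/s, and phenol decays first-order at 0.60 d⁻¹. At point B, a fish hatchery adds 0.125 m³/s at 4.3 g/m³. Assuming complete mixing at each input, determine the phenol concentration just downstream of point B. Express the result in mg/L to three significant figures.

8.42 µg/L = 0.00842 mg/L.
After input A: C = (0.819·0.00842 + 0.0118·25) / 0.8308 = 0.3634 mg/L.
Over the 40 km reach to input B (t = 1.111e+05 s = 1.286 d), decay gives C = 0.3634·exp(−0.60·1.286) = 0.168 mg/L.
After input B: C = (0.8308·0.168 + 0.125·4.3) / 0.9558 = 0.7084 mg/L.

0.708 mg/L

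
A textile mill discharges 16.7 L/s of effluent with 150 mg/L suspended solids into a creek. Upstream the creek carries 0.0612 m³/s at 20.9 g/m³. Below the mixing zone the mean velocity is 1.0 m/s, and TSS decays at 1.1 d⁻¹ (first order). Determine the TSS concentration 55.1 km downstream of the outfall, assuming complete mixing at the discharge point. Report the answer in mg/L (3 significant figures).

16.7 L/s = 0.0167 m³/s.
After complete mixing, C₀ = (0.0167·150 + 0.0612·20.9) / 0.0779 = 48.58 mg/L.
Travel time t = 5.51e+04 m / 1.0 m/s = 5.51e+04 s = 0.6377 d.
C = 48.58·exp(−1.1·0.6377) = 48.58·0.4958 = 24.09 mg/L.

24.1 mg/L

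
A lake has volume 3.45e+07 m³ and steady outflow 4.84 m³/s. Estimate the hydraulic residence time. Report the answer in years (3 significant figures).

0.226 yr

Q = 4.84 m³/s × 3.156e+07 s/yr = 1.527e+08 m³/yr.
Hydraulic residence time τ = V/Q = 3.45e+07/1.527e+08 = 0.2259 yr.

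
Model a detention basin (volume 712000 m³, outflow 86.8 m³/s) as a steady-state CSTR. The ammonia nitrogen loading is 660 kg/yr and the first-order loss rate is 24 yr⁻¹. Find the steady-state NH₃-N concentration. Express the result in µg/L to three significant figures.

0.239 µg/L

Outflow Q = 86.8 m³/s × 3.156e+07 s/yr = 2.739e+09 m³/yr.
Steady-state CSTR mass balance: W = Q·C + k·V·C, so C = W/(Q + kV).
Q + kV = 2.739e+09 + 24·712000 = 2.756e+09 m³/yr.
C = 660/2.756e+09 = 2.395e-07 kg/m³ = 0.0002395 mg/L = 0.2395 µg/L.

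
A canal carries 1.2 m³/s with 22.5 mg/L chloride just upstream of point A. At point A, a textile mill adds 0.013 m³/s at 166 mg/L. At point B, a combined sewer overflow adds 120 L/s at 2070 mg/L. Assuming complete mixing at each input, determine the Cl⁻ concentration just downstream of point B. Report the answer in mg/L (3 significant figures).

After input A: C = (1.2·22.5 + 0.013·166) / 1.213 = 24.04 mg/L.
120 L/s = 0.12 m³/s.
After input B: C = (1.213·24.04 + 0.12·2070) / 1.333 = 208.2 mg/L.

208 mg/L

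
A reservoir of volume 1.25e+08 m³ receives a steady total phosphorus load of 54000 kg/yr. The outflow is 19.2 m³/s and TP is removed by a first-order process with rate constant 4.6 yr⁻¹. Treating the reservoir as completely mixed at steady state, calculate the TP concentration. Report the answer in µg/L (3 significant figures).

Outflow Q = 19.2 m³/s × 3.156e+07 s/yr = 6.059e+08 m³/yr.
Steady-state CSTR mass balance: W = Q·C + k·V·C, so C = W/(Q + kV).
Q + kV = 6.059e+08 + 4.6·1.25e+08 = 1.181e+09 m³/yr.
C = 54000/1.181e+09 = 4.573e-05 kg/m³ = 0.04573 mg/L = 45.73 µg/L.

45.7 µg/L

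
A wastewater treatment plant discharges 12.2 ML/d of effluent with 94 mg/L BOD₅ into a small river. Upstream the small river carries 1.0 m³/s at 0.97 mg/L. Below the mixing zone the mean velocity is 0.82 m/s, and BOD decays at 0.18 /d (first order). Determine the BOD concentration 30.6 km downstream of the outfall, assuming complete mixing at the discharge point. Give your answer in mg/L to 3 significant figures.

12.2 ML/d = 0.1412 m³/s.
After complete mixing, C₀ = (0.1412·94 + 1·0.97) / 1.141 = 12.48 mg/L.
Travel time t = 3.06e+04 m / 0.82 m/s = 3.732e+04 s = 0.4319 d.
C = 12.48·exp(−0.18·0.4319) = 12.48·0.9252 = 11.55 mg/L.

11.5 mg/L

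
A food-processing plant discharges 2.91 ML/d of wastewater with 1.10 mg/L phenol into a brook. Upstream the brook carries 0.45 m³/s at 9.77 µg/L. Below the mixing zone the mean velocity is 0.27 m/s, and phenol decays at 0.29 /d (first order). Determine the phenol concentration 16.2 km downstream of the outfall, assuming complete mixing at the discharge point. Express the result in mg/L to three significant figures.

0.0701 mg/L

2.91 ML/d = 0.03368 m³/s.
9.77 µg/L = 0.00977 mg/L.
After complete mixing, C₀ = (0.03368·1.1 + 0.45·0.00977) / 0.4837 = 0.08569 mg/L.
Travel time t = 1.62e+04 m / 0.27 m/s = 6e+04 s = 0.6944 d.
C = 0.08569·exp(−0.29·0.6944) = 0.08569·0.8176 = 0.07006 mg/L.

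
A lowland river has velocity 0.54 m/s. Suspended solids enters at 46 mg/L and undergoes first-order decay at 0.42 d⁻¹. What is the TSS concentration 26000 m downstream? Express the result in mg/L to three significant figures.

Travel time t = 26000 m / 0.54 m/s = 2.6e+04/0.54 = 4.815e+04 s = 0.5573 d.
First-order decay: C = 46·exp(−0.42·0.5573) = 46·0.7913 = 36.4 mg/L.

36.4 mg/L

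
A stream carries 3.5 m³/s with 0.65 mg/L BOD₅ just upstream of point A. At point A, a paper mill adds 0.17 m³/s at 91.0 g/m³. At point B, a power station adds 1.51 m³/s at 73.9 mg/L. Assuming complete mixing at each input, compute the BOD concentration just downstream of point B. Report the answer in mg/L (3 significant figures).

After input A: C = (3.5·0.65 + 0.17·91) / 3.67 = 4.835 mg/L.
After input B: C = (3.67·4.835 + 1.51·73.9) / 5.18 = 24.97 mg/L.

25.0 mg/L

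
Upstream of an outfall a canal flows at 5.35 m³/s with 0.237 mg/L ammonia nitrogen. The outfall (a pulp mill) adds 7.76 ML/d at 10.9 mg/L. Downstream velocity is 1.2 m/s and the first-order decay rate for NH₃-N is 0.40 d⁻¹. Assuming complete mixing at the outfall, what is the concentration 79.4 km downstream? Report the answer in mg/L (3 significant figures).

0.304 mg/L

7.76 ML/d = 0.08981 m³/s.
After complete mixing, C₀ = (0.08981·10.9 + 5.35·0.237) / 5.44 = 0.4131 mg/L.
Travel time t = 7.94e+04 m / 1.2 m/s = 6.617e+04 s = 0.7658 d.
C = 0.4131·exp(−0.40·0.7658) = 0.4131·0.7361 = 0.3041 mg/L.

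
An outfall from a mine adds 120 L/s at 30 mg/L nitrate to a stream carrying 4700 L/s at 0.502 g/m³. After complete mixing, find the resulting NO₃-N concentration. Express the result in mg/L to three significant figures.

120 L/s = 0.12 m³/s.
4700 L/s = 4.7 m³/s.
By mass balance at complete mixing, C = (0.12·30 + 4.7·0.502) / (0.12 + 4.7) = 5.959/4.82 = 1.236 mg/L.

1.24 mg/L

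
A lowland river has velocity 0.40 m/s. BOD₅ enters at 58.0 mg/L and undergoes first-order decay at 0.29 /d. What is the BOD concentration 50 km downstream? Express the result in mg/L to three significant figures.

Travel time t = 50 km / 0.40 m/s = 5e+04/0.40 = 1.25e+05 s = 1.447 d.
First-order decay: C = 58.0·exp(−0.29·1.447) = 58.0·0.6573 = 38.13 mg/L.

38.1 mg/L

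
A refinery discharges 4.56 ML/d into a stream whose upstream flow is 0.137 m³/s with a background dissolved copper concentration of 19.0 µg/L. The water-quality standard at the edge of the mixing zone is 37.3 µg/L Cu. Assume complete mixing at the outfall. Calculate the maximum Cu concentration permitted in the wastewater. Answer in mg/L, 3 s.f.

4.56 ML/d = 0.05278 m³/s.
19.0 µg/L = 0.019 mg/L.
37.3 µg/L = 0.0373 mg/L.
Mass balance: 0.0373·0.1898 = 0.05278·Cₑ + 0.137·0.019.
Cₑ = (0.007079 − 0.002603) / 0.05278 = 0.0848 mg/L.

0.0848 mg/L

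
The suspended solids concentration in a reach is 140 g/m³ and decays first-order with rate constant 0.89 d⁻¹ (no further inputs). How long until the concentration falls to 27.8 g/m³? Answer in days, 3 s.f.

t = ln(C₀/C)/k = ln(140/27.8)/0.89 = 1.617/0.89 = 1.816 d.

1.82 d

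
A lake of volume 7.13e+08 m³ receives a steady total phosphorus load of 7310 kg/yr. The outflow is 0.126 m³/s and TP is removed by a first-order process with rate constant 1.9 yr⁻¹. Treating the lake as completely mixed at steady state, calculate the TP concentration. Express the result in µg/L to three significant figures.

5.38 µg/L

Outflow Q = 0.126 m³/s × 3.156e+07 s/yr = 3.976e+06 m³/yr.
Steady-state CSTR mass balance: W = Q·C + k·V·C, so C = W/(Q + kV).
Q + kV = 3.976e+06 + 1.9·7.13e+08 = 1.359e+09 m³/yr.
C = 7310/1.359e+09 = 5.38e-06 kg/m³ = 0.00538 mg/L = 5.38 µg/L.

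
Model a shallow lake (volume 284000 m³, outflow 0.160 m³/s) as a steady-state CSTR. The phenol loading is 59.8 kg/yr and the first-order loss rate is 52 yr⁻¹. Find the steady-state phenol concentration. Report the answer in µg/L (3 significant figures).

3.02 µg/L

Outflow Q = 0.160 m³/s × 3.156e+07 s/yr = 5.049e+06 m³/yr.
Steady-state CSTR mass balance: W = Q·C + k·V·C, so C = W/(Q + kV).
Q + kV = 5.049e+06 + 52·284000 = 1.982e+07 m³/yr.
C = 59.8/1.982e+07 = 3.018e-06 kg/m³ = 0.003018 mg/L = 3.018 µg/L.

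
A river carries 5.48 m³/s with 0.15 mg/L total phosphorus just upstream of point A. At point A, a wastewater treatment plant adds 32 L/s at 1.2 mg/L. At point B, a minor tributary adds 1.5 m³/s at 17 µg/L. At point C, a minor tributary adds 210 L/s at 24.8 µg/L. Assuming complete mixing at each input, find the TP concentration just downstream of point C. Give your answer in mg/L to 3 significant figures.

32 L/s = 0.032 m³/s.
After input A: C = (5.48·0.15 + 0.032·1.2) / 5.512 = 0.1561 mg/L.
17 µg/L = 0.017 mg/L.
After input B: C = (5.512·0.1561 + 1.5·0.017) / 7.012 = 0.1263 mg/L.
210 L/s = 0.21 m³/s.
24.8 µg/L = 0.0248 mg/L.
After input C: C = (7.012·0.1263 + 0.21·0.0248) / 7.222 = 0.1234 mg/L.

0.123 mg/L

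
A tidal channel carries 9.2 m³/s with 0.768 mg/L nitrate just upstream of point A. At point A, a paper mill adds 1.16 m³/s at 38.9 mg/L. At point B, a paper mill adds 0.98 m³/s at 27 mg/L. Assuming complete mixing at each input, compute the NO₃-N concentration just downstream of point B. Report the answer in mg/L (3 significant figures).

After input A: C = (9.2·0.768 + 1.16·38.9) / 10.36 = 5.038 mg/L.
After input B: C = (10.36·5.038 + 0.98·27) / 11.34 = 6.936 mg/L.

6.94 mg/L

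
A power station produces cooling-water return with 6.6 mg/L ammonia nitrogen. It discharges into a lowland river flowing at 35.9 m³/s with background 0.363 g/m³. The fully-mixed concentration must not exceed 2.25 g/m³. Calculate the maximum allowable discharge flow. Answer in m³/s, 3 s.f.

15.6 m³/s

Mass balance at complete mixing: C_std·(Q_w + Q_r) = Q_w·C_e + Q_r·C_b.
Rearranging, Q_w = Q_r·(C_std − C_b)/(C_e − C_std) = 35.9·(2.25 − 0.363) / (6.6 − 2.25) = 15.57 m³/s.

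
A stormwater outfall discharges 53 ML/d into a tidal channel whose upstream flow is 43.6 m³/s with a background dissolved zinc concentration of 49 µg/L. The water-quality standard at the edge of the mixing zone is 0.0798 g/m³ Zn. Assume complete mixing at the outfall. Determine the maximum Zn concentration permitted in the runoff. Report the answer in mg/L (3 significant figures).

53 ML/d = 0.6134 m³/s.
49 µg/L = 0.049 mg/L.
Mass balance: 0.0798·44.21 = 0.6134·Cₑ + 43.6·0.049.
Cₑ = (3.528 − 2.136) / 0.6134 = 2.269 mg/L.

2.27 mg/L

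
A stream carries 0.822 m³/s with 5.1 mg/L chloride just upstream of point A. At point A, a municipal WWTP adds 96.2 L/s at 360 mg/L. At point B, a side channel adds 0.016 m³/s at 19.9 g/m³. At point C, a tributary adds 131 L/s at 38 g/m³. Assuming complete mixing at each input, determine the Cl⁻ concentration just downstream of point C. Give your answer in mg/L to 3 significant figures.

41.4 mg/L

96.2 L/s = 0.0962 m³/s.
After input A: C = (0.822·5.1 + 0.0962·360) / 0.9182 = 42.28 mg/L.
After input B: C = (0.9182·42.28 + 0.016·19.9) / 0.9342 = 41.9 mg/L.
131 L/s = 0.131 m³/s.
After input C: C = (0.9342·41.9 + 0.131·38) / 1.065 = 41.42 mg/L.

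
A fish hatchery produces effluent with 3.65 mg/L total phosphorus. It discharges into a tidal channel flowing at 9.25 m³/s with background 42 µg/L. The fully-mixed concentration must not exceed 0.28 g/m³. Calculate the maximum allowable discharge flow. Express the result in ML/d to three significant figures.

42 µg/L = 0.042 mg/L.
Mass balance at complete mixing: C_std·(Q_w + Q_r) = Q_w·C_e + Q_r·C_b.
Rearranging, Q_w = Q_r·(C_std − C_b)/(C_e − C_std) = 9.25·(0.28 − 0.042) / (3.65 − 0.28) = 0.6533 m³/s.
= 56.44 ML/d.

56.4 ML/d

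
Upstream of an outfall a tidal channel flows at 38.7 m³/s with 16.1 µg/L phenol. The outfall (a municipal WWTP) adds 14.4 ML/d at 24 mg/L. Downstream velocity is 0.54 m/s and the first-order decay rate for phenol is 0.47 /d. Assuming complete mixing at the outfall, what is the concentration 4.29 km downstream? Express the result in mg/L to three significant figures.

14.4 ML/d = 0.1667 m³/s.
16.1 µg/L = 0.0161 mg/L.
After complete mixing, C₀ = (0.1667·24 + 38.7·0.0161) / 38.87 = 0.1189 mg/L.
Travel time t = 4290 m / 0.54 m/s = 7944 s = 0.09195 d.
C = 0.1189·exp(−0.47·0.09195) = 0.1189·0.9577 = 0.1139 mg/L.

0.114 mg/L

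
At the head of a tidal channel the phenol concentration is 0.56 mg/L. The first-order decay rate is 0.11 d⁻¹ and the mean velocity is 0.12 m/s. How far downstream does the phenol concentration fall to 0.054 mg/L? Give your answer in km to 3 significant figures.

From C = C₀·e^(−kt), t = ln(C₀/C)/k = ln(0.56/0.054)/0.11 = 2.339/0.11 = 21.26 d.
Distance = v·t = 0.12 m/s × 1.837e+06 s = 2.205e+05 m = 220.5 km.

220 km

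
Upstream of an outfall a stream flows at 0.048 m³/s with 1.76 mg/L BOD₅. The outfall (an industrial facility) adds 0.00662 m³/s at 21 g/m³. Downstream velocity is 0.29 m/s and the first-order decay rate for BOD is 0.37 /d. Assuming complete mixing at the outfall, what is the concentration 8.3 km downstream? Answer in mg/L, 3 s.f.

After complete mixing, C₀ = (0.00662·21 + 0.048·1.76) / 0.05462 = 4.092 mg/L.
Travel time t = 8300 m / 0.29 m/s = 2.862e+04 s = 0.3313 d.
C = 4.092·exp(−0.37·0.3313) = 4.092·0.8846 = 3.62 mg/L.

3.62 mg/L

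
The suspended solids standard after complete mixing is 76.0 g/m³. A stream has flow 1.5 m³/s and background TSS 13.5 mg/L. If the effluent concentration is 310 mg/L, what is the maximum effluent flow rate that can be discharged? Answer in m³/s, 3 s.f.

0.401 m³/s

Mass balance at complete mixing: C_std·(Q_w + Q_r) = Q_w·C_e + Q_r·C_b.
Rearranging, Q_w = Q_r·(C_std − C_b)/(C_e − C_std) = 1.5·(76 − 13.5) / (310 − 76) = 0.4006 m³/s.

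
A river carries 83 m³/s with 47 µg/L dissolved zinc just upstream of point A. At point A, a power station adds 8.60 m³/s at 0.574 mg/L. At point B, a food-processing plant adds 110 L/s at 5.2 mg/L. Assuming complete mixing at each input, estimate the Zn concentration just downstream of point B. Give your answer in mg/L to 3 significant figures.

47 µg/L = 0.047 mg/L.
After input A: C = (83·0.047 + 8.6·0.574) / 91.6 = 0.09648 mg/L.
110 L/s = 0.11 m³/s.
After input B: C = (91.6·0.09648 + 0.11·5.2) / 91.71 = 0.1026 mg/L.

0.103 mg/L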